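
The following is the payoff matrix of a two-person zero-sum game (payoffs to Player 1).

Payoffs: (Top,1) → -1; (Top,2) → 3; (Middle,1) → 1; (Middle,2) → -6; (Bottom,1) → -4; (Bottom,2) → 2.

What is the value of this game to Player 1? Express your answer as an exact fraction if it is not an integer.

-3/11

Row minima: Top → -1, Middle → -6, Bottom → -4; maximin = -1.
Column maxima: 1 → 1, 2 → 3; minimax = 1.
-1 ≠ 1, so there is no saddle point; optimal play is mixed.
Bottom is strictly dominated by Top, so Player 1 never plays it.
On the remaining 2×2 (Top, Middle vs 1, 2):
Let Player 1 play Top with probability p. Expected payoff against 1: (-1)p + 1(1−p) = −2p + 1; against 2: 3p + (-6)(1−p) = 9p − 6.
Setting these equal: −2p + 1 = 9p − 6 ⇒ −11p = -7 ⇒ p = 7/11, and the value is (-2)·(7/11) + 1 = -3/11.
For Player 2: with q = P(1), equating Top's and Middle's payoffs gives −4q + 3 = 7q − 6 ⇒ q = 9/11.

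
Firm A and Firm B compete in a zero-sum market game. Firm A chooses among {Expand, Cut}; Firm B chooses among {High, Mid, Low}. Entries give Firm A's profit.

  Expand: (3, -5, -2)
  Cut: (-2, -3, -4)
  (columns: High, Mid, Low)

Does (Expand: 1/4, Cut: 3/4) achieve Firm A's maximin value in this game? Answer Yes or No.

Against High this mix gives (1/4)·3 + (3/4)·(-2) = -3/4.
Against Mid this mix gives (1/4)·(-5) + (3/4)·(-3) = -7/2.
Against Low this mix gives (1/4)·(-2) + (3/4)·(-4) = -7/2.
All of Firm B's active replies (Mid, Low) yield -7/2, and no column does worse for Firm A. The mix makes Firm B indifferent and guarantees -7/2, so it is optimal.

Yes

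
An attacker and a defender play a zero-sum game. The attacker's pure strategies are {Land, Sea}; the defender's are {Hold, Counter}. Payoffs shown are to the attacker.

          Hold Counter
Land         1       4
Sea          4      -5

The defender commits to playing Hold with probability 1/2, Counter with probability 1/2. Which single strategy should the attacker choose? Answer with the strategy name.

Expected payoff of Land: (1/2)·1 + (1/2)·4 = 5/2.
Expected payoff of Sea: (1/2)·4 + (1/2)·(-5) = -1/2.
The largest is 5/2, so the attacker's best response is Land.

Land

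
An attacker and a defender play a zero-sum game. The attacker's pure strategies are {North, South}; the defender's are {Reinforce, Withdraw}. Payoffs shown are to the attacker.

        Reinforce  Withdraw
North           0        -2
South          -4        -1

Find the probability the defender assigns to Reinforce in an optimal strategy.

Row minima: North → -2, South → -4; maximin = -2.
Column maxima: Reinforce → 0, Withdraw → -1; minimax = -1.
-2 ≠ -1, so there is no saddle point; optimal play is mixed.
Let the attacker play North with probability p. Expected payoff against Reinforce: 0p + (-4)(1−p) = 4p − 4; against Withdraw: (-2)p + (-1)(1−p) = −p − 1.
Setting these equal: 4p − 4 = −p − 1 ⇒ 5p = 3 ⇒ p = 3/5, and the value is (4)·(3/5) − 4 = -8/5.
For the defender: with q = P(Reinforce), equating North's and South's payoffs gives 2q − 2 = −3q − 1 ⇒ q = 1/5.

1/5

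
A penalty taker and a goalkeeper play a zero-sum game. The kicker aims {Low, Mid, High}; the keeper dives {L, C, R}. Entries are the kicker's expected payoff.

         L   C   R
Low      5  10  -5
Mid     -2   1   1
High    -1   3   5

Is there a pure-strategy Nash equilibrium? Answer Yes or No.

No

Row minima: Low → -5, Mid → -2, High → -1; maximin = -1.
Column maxima: L → 5, C → 10, R → 5; minimax = 5.
-1 ≠ 5, so no pure-strategy equilibrium exists.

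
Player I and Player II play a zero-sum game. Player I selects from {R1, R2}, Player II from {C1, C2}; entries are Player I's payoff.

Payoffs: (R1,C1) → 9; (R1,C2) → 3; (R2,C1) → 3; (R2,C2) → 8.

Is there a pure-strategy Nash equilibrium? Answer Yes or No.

Row minima: R1 → 3, R2 → 3; maximin = 3.
Column maxima: C1 → 9, C2 → 8; minimax = 8.
3 ≠ 8, so no pure-strategy equilibrium exists.

No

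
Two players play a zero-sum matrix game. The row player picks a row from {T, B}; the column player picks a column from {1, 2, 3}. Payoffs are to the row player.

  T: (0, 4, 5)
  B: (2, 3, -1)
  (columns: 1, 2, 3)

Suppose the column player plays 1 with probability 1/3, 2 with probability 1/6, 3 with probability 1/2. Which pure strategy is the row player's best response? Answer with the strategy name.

T

Expected payoff of T: (1/3)·0 + (1/6)·4 + (1/2)·5 = 19/6.
Expected payoff of B: (1/3)·2 + (1/6)·3 + (1/2)·(-1) = 2/3.
The largest is 19/6, so the row player's best response is T.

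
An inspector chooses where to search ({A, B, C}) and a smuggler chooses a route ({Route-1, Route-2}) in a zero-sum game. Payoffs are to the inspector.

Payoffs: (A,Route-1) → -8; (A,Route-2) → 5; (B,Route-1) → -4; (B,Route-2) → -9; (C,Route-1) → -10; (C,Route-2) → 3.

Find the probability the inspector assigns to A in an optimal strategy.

Row minima: A → -8, B → -9, C → -10; maximin = -8.
Column maxima: Route-1 → -4, Route-2 → 5; minimax = -4.
-8 ≠ -4, so there is no saddle point; optimal play is mixed.
C is strictly dominated by A, so the inspector never plays it.
On the remaining 2×2 (A, B vs Route-1, Route-2):
Let the inspector play A with probability p. Expected payoff against Route-1: (-8)p + (-4)(1−p) = −4p − 4; against Route-2: 5p + (-9)(1−p) = 14p − 9.
Setting these equal: −4p − 4 = 14p − 9 ⇒ −18p = -5 ⇒ p = 5/18, and the value is (-4)·(5/18) − 4 = -46/9.
For the smuggler: with q = P(Route-1), equating A's and B's payoffs gives −13q + 5 = 5q − 9 ⇒ q = 7/9.

5/18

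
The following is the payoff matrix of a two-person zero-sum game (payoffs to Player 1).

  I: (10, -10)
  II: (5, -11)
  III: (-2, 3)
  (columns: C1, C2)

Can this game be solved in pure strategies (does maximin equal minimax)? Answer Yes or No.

Row minima: I → -10, II → -11, III → -2; maximin = -2.
Column maxima: C1 → 10, C2 → 3; minimax = 3.
-2 ≠ 3, so no pure-strategy equilibrium exists.

No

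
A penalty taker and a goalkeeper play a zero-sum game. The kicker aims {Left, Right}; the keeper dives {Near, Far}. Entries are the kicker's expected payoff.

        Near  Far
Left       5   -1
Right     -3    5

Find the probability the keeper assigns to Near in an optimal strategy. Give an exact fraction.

3/7

Row minima: Left → -1, Right → -3; maximin = -1.
Column maxima: Near → 5, Far → 5; minimax = 5.
-1 ≠ 5, so there is no saddle point; optimal play is mixed.
Let the kicker play Left with probability p. Expected payoff against Near: 5p + (-3)(1−p) = 8p − 3; against Far: (-1)p + 5(1−p) = −6p + 5.
Setting these equal: 8p − 3 = −6p + 5 ⇒ 14p = 8 ⇒ p = 4/7, and the value is (8)·(4/7) − 3 = 11/7.
For the keeper: with q = P(Near), equating Left's and Right's payoffs gives 6q − 1 = −8q + 5 ⇒ q = 3/7.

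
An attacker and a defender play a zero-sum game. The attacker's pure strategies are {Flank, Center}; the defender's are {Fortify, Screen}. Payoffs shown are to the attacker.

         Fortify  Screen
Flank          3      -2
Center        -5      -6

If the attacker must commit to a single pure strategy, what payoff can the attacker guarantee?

Row minima: Flank → -2, Center → -6.
The best of these is -2.

-2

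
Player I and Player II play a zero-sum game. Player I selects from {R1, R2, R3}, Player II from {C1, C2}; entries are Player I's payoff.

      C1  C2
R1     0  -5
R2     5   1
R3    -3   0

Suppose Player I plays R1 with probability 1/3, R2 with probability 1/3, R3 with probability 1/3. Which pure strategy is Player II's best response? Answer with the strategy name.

If Player II plays C1, Player I's expected payoff is (1/3)·0 + (1/3)·5 + (1/3)·(-3) = 2/3.
If Player II plays C2, Player I's expected payoff is (1/3)·(-5) + (1/3)·1 + (1/3)·0 = -4/3.
Player II minimizes Player I's payoff; the smallest is -4/3, so the best response is C2.

C2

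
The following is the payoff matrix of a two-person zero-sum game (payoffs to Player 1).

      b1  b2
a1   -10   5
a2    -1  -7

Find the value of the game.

-25/7

Row minima: a1 → -10, a2 → -7; maximin = -7.
Column maxima: b1 → -1, b2 → 5; minimax = -1.
-7 ≠ -1, so there is no saddle point; optimal play is mixed.
Let Player 1 play a1 with probability p. Expected payoff against b1: (-10)p + (-1)(1−p) = −9p − 1; against b2: 5p + (-7)(1−p) = 12p − 7.
Setting these equal: −9p − 1 = 12p − 7 ⇒ −21p = -6 ⇒ p = 2/7, and the value is (-9)·(2/7) − 1 = -25/7.
For Player 2: with q = P(b1), equating a1's and a2's payoffs gives −15q + 5 = 6q − 7 ⇒ q = 4/7.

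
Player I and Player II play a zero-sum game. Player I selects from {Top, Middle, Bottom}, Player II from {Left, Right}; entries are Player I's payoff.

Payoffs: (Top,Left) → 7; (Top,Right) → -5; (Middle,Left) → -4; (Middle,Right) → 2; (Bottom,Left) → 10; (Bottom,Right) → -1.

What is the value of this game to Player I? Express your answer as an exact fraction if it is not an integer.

Row minima: Top → -5, Middle → -4, Bottom → -1; maximin = -1.
Column maxima: Left → 10, Right → 2; minimax = 2.
-1 ≠ 2, so there is no saddle point; optimal play is mixed.
Top is strictly dominated by Bottom, so Player I never plays it.
On the remaining 2×2 (Middle, Bottom vs Left, Right):
Let Player I play Middle with probability p. Expected payoff against Left: (-4)p + 10(1−p) = −14p + 10; against Right: 2p + (-1)(1−p) = 3p − 1.
Setting these equal: −14p + 10 = 3p − 1 ⇒ −17p = -11 ⇒ p = 11/17, and the value is (-14)·(11/17) + 10 = 16/17.
For Player II: with q = P(Left), equating Middle's and Bottom's payoffs gives −6q + 2 = 11q − 1 ⇒ q = 3/17.

16/17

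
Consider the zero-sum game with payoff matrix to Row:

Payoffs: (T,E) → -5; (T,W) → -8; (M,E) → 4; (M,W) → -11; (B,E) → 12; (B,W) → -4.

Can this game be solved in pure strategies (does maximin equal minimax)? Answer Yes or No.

Row minima: T → -8, M → -11, B → -4; maximin = -4.
Column maxima: E → 12, W → -4; minimax = -4.
maximin = minimax = -4, so a saddle point exists.

Yes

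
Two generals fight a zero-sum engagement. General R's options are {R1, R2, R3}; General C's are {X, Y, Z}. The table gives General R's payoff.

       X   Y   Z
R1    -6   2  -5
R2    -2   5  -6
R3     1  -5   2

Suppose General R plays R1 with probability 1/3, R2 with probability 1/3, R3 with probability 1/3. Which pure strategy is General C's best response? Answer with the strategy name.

Z

If General C plays X, General R's expected payoff is (1/3)·(-6) + (1/3)·(-2) + (1/3)·1 = -7/3.
If General C plays Y, General R's expected payoff is (1/3)·2 + (1/3)·5 + (1/3)·(-5) = 2/3.
If General C plays Z, General R's expected payoff is (1/3)·(-5) + (1/3)·(-6) + (1/3)·2 = -3.
General C minimizes General R's payoff; the smallest is -3, so the best response is Z.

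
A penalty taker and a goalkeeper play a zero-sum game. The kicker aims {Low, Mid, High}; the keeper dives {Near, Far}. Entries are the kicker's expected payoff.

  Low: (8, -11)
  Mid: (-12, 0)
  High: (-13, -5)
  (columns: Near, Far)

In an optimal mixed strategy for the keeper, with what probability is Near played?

Row minima: Low → -11, Mid → -12, High → -13; maximin = -11.
Column maxima: Near → 8, Far → 0; minimax = 0.
-11 ≠ 0, so there is no saddle point; optimal play is mixed.
High is strictly dominated by Mid, so the kicker never plays it.
On the remaining 2×2 (Low, Mid vs Near, Far):
Let the kicker play Low with probability p. Expected payoff against Near: 8p + (-12)(1−p) = 20p − 12; against Far: (-11)p + 0(1−p) = −11p.
Setting these equal: 20p − 12 = −11p ⇒ 31p = 12 ⇒ p = 12/31, and the value is (20)·(12/31) − 12 = -132/31.
For the keeper: with q = P(Near), equating Low's and Mid's payoffs gives 19q − 11 = −12q ⇒ q = 11/31.

11/31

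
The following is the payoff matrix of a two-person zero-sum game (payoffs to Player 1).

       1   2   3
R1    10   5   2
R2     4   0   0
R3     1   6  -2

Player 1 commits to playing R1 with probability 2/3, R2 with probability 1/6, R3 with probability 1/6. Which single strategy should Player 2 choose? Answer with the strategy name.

If Player 2 plays 1, Player 1's expected payoff is (2/3)·10 + (1/6)·4 + (1/6)·1 = 15/2.
If Player 2 plays 2, Player 1's expected payoff is (2/3)·5 + (1/6)·0 + (1/6)·6 = 13/3.
If Player 2 plays 3, Player 1's expected payoff is (2/3)·2 + (1/6)·0 + (1/6)·(-2) = 1.
Player 2 minimizes Player 1's payoff; the smallest is 1, so the best response is 3.

3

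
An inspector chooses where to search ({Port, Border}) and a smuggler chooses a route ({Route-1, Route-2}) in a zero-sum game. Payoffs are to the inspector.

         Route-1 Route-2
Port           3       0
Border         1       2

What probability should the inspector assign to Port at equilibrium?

1/4

Row minima: Port → 0, Border → 1; maximin = 1.
Column maxima: Route-1 → 3, Route-2 → 2; minimax = 2.
1 ≠ 2, so there is no saddle point; optimal play is mixed.
Let the inspector play Port with probability p. Expected payoff against Route-1: 3p + 1(1−p) = 2p + 1; against Route-2: 0p + 2(1−p) = −2p + 2.
Setting these equal: 2p + 1 = −2p + 2 ⇒ 4p = 1 ⇒ p = 1/4, and the value is (2)·(1/4) + 1 = 3/2.
For the smuggler: with q = P(Route-1), equating Port's and Border's payoffs gives 3q = −q + 2 ⇒ q = 1/2.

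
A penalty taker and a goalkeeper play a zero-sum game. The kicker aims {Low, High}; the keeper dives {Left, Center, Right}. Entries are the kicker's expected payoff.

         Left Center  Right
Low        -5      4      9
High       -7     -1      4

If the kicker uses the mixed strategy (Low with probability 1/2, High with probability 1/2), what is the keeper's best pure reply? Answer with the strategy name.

Left

If the keeper plays Left, the kicker's expected payoff is (1/2)·(-5) + (1/2)·(-7) = -6.
If the keeper plays Center, the kicker's expected payoff is (1/2)·4 + (1/2)·(-1) = 3/2.
If the keeper plays Right, the kicker's expected payoff is (1/2)·9 + (1/2)·4 = 13/2.
The keeper minimizes the kicker's payoff; the smallest is -6, so the best response is Left.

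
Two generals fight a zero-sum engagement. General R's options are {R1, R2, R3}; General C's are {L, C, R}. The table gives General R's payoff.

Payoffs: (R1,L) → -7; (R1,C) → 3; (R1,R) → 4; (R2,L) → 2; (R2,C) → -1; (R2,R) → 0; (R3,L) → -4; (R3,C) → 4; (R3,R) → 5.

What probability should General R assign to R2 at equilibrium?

8/11

Row minima: R1 → -7, R2 → -1, R3 → -4; maximin = -1.
Column maxima: L → 2, C → 4, R → 5; minimax = 2.
-1 ≠ 2, so there is no saddle point; optimal play is mixed.
R1 is strictly dominated by R3, so General R never plays it.
R is strictly dominated by C (it gives General R strictly more in every row), so General C never plays it.
On the remaining 2×2 (R2, R3 vs L, C):
Let General R play R2 with probability p. Expected payoff against L: 2p + (-4)(1−p) = 6p − 4; against C: (-1)p + 4(1−p) = −5p + 4.
Setting these equal: 6p − 4 = −5p + 4 ⇒ 11p = 8 ⇒ p = 8/11, and the value is (6)·(8/11) − 4 = 4/11.
For General C: with q = P(L), equating R2's and R3's payoffs gives 3q − 1 = −8q + 4 ⇒ q = 5/11.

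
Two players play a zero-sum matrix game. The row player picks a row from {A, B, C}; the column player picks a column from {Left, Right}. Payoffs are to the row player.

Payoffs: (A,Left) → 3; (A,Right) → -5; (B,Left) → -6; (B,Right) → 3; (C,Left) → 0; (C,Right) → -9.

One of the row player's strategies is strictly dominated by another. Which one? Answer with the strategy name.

A gives a strictly higher payoff than C against every column: 3 > 0, -5 > -9.
So C is strictly dominated and the row player never plays it.

C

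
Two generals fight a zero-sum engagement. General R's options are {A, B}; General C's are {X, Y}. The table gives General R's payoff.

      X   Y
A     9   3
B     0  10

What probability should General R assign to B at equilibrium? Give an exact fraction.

Row minima: A → 3, B → 0; maximin = 3.
Column maxima: X → 9, Y → 10; minimax = 9.
3 ≠ 9, so there is no saddle point; optimal play is mixed.
Let General R play A with probability p. Expected payoff against X: 9p + 0(1−p) = 9p; against Y: 3p + 10(1−p) = −7p + 10.
Setting these equal: 9p = −7p + 10 ⇒ 16p = 10 ⇒ p = 5/8, and the value is (9)·(5/8) = 45/8.
For General C: with q = P(X), equating A's and B's payoffs gives 6q + 3 = −10q + 10 ⇒ q = 7/16.

3/8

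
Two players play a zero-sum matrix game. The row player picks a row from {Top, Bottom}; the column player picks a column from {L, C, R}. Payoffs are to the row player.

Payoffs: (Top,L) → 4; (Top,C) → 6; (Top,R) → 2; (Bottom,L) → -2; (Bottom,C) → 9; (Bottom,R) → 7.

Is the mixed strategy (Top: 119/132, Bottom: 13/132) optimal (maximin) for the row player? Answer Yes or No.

No

Against L this mix gives (119/132)·4 + (13/132)·(-2) = 75/22.
Against C this mix gives (119/132)·6 + (13/132)·9 = 277/44.
Against R this mix gives (119/132)·2 + (13/132)·7 = 329/132.
The column player will play R, holding the row player to 329/132. Shifting weight toward the row that does better against R would raise this floor (the equalizing mix achieves 32/11 against both R and L), so the proposed strategy is not optimal.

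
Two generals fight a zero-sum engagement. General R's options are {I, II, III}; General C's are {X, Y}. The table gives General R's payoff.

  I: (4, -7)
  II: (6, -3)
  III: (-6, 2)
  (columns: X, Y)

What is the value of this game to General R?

-6/17

Row minima: I → -7, II → -3, III → -6; maximin = -3.
Column maxima: X → 6, Y → 2; minimax = 2.
-3 ≠ 2, so there is no saddle point; optimal play is mixed.
I is strictly dominated by II, so General R never plays it.
On the remaining 2×2 (II, III vs X, Y):
Let General R play II with probability p. Expected payoff against X: 6p + (-6)(1−p) = 12p − 6; against Y: (-3)p + 2(1−p) = −5p + 2.
Setting these equal: 12p − 6 = −5p + 2 ⇒ 17p = 8 ⇒ p = 8/17, and the value is (12)·(8/17) − 6 = -6/17.
For General C: with q = P(X), equating II's and III's payoffs gives 9q − 3 = −8q + 2 ⇒ q = 5/17.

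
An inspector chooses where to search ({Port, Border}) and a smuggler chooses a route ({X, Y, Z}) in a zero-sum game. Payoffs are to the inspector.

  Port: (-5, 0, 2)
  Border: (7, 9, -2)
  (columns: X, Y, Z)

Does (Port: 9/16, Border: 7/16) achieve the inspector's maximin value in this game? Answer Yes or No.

Yes

Against X this mix gives (9/16)·(-5) + (7/16)·7 = 1/4.
Against Y this mix gives (9/16)·0 + (7/16)·9 = 63/16.
Against Z this mix gives (9/16)·2 + (7/16)·(-2) = 1/4.
All of the smuggler's active replies (X, Z) yield 1/4, and no column does worse for the inspector. The mix makes the smuggler indifferent and guarantees 1/4, so it is optimal.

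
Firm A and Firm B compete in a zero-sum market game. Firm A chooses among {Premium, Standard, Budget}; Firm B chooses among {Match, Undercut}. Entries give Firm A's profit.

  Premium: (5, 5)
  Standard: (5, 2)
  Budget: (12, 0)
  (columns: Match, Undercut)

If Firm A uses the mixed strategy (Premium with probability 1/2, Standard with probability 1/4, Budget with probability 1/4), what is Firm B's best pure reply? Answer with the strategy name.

If Firm B plays Match, Firm A's expected payoff is (1/2)·5 + (1/4)·5 + (1/4)·12 = 27/4.
If Firm B plays Undercut, Firm A's expected payoff is (1/2)·5 + (1/4)·2 + (1/4)·0 = 3.
Firm B minimizes Firm A's payoff; the smallest is 3, so the best response is Undercut.

Undercut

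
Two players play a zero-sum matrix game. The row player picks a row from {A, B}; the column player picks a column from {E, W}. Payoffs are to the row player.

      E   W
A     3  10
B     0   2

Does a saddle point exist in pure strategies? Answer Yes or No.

Yes

Row minima: A → 3, B → 0; maximin = 3.
Column maxima: E → 3, W → 10; minimax = 3.
maximin = minimax = 3, so a saddle point exists.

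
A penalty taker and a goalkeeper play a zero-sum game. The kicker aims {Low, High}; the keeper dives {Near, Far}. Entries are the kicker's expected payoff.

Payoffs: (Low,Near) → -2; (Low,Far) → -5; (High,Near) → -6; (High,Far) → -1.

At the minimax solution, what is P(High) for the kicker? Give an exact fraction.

3/8

Row minima: Low → -5, High → -6; maximin = -5.
Column maxima: Near → -2, Far → -1; minimax = -2.
-5 ≠ -2, so there is no saddle point; optimal play is mixed.
Let the kicker play Low with probability p. Expected payoff against Near: (-2)p + (-6)(1−p) = 4p − 6; against Far: (-5)p + (-1)(1−p) = −4p − 1.
Setting these equal: 4p − 6 = −4p − 1 ⇒ 8p = 5 ⇒ p = 5/8, and the value is (4)·(5/8) − 6 = -7/2.
For the keeper: with q = P(Near), equating Low's and High's payoffs gives 3q − 5 = −5q − 1 ⇒ q = 1/2.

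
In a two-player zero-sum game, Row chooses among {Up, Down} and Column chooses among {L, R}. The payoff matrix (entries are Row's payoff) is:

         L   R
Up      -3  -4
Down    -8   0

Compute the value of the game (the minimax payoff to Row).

Row minima: Up → -4, Down → -8; maximin = -4.
Column maxima: L → -3, R → 0; minimax = -3.
-4 ≠ -3, so there is no saddle point; optimal play is mixed.
Let Row play Up with probability p. Expected payoff against L: (-3)p + (-8)(1−p) = 5p − 8; against R: (-4)p + 0(1−p) = −4p.
Setting these equal: 5p − 8 = −4p ⇒ 9p = 8 ⇒ p = 8/9, and the value is (5)·(8/9) − 8 = -32/9.
For Column: with q = P(L), equating Up's and Down's payoffs gives q − 4 = −8q ⇒ q = 4/9.

-32/9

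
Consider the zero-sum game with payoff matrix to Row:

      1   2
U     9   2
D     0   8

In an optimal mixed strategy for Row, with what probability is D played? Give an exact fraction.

7/15

Row minima: U → 2, D → 0; maximin = 2.
Column maxima: 1 → 9, 2 → 8; minimax = 8.
2 ≠ 8, so there is no saddle point; optimal play is mixed.
Let Row play U with probability p. Expected payoff against 1: 9p + 0(1−p) = 9p; against 2: 2p + 8(1−p) = −6p + 8.
Setting these equal: 9p = −6p + 8 ⇒ 15p = 8 ⇒ p = 8/15, and the value is (9)·(8/15) = 24/5.
For Column: with q = P(1), equating U's and D's payoffs gives 7q + 2 = −8q + 8 ⇒ q = 2/5.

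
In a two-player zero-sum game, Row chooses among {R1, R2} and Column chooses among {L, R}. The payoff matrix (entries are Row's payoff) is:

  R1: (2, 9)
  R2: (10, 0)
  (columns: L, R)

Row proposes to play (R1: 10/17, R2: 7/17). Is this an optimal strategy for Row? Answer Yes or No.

Yes

Against L this mix gives (10/17)·2 + (7/17)·10 = 90/17.
Against R this mix gives (10/17)·9 + (7/17)·0 = 90/17.
All of Column's active replies (L, R) yield 90/17, and no column does worse for Row. The mix makes Column indifferent and guarantees 90/17, so it is optimal.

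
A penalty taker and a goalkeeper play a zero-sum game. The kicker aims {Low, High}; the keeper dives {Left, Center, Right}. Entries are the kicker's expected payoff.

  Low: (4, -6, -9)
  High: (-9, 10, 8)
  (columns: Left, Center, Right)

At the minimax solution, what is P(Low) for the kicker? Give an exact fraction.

17/30

Row minima: Low → -9, High → -9; maximin = -9.
Column maxima: Left → 4, Center → 10, Right → 8; minimax = 4.
-9 ≠ 4, so there is no saddle point; optimal play is mixed.
Center is strictly dominated by Right (it gives the kicker strictly more in every row), so the keeper never plays it.
On the remaining 2×2 (Low, High vs Left, Right):
Let the kicker play Low with probability p. Expected payoff against Left: 4p + (-9)(1−p) = 13p − 9; against Right: (-9)p + 8(1−p) = −17p + 8.
Setting these equal: 13p − 9 = −17p + 8 ⇒ 30p = 17 ⇒ p = 17/30, and the value is (13)·(17/30) − 9 = -49/30.
For the keeper: with q = P(Left), equating Low's and High's payoffs gives 13q − 9 = −17q + 8 ⇒ q = 17/30.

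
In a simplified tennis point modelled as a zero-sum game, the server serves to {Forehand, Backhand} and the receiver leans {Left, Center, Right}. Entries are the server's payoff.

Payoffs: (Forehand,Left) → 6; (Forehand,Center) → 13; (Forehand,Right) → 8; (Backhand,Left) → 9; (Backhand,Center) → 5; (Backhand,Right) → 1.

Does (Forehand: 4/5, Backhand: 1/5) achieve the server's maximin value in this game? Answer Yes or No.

Yes

Against Left this mix gives (4/5)·6 + (1/5)·9 = 33/5.
Against Center this mix gives (4/5)·13 + (1/5)·5 = 57/5.
Against Right this mix gives (4/5)·8 + (1/5)·1 = 33/5.
All of the receiver's active replies (Left, Right) yield 33/5, and no column does worse for the server. The mix makes the receiver indifferent and guarantees 33/5, so it is optimal.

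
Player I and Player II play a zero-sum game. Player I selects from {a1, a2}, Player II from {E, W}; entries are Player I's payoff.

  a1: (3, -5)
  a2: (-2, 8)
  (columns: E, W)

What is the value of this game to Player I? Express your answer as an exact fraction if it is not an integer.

Row minima: a1 → -5, a2 → -2; maximin = -2.
Column maxima: E → 3, W → 8; minimax = 3.
-2 ≠ 3, so there is no saddle point; optimal play is mixed.
Let Player I play a1 with probability p. Expected payoff against E: 3p + (-2)(1−p) = 5p − 2; against W: (-5)p + 8(1−p) = −13p + 8.
Setting these equal: 5p − 2 = −13p + 8 ⇒ 18p = 10 ⇒ p = 5/9, and the value is (5)·(5/9) − 2 = 7/9.
For Player II: with q = P(E), equating a1's and a2's payoffs gives 8q − 5 = −10q + 8 ⇒ q = 13/18.

7/9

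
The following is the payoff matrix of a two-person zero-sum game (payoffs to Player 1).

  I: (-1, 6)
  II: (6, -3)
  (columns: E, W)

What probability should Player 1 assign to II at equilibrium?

7/16

Row minima: I → -1, II → -3; maximin = -1.
Column maxima: E → 6, W → 6; minimax = 6.
-1 ≠ 6, so there is no saddle point; optimal play is mixed.
Let Player 1 play I with probability p. Expected payoff against E: (-1)p + 6(1−p) = −7p + 6; against W: 6p + (-3)(1−p) = 9p − 3.
Setting these equal: −7p + 6 = 9p − 3 ⇒ −16p = -9 ⇒ p = 9/16, and the value is (-7)·(9/16) + 6 = 33/16.
For Player 2: with q = P(E), equating I's and II's payoffs gives −7q + 6 = 9q − 3 ⇒ q = 9/16.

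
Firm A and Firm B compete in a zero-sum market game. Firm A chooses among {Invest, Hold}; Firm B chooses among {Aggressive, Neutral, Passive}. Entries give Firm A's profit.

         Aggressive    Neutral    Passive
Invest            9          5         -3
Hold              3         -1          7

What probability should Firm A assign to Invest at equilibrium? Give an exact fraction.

Row minima: Invest → -3, Hold → -1; maximin = -1.
Column maxima: Aggressive → 9, Neutral → 5, Passive → 7; minimax = 5.
-1 ≠ 5, so there is no saddle point; optimal play is mixed.
Aggressive is strictly dominated by Neutral (it gives Firm A strictly more in every row), so Firm B never plays it.
On the remaining 2×2 (Invest, Hold vs Neutral, Passive):
Let Firm A play Invest with probability p. Expected payoff against Neutral: 5p + (-1)(1−p) = 6p − 1; against Passive: (-3)p + 7(1−p) = −10p + 7.
Setting these equal: 6p − 1 = −10p + 7 ⇒ 16p = 8 ⇒ p = 1/2, and the value is (6)·(1/2) − 1 = 2.
For Firm B: with q = P(Neutral), equating Invest's and Hold's payoffs gives 8q − 3 = −8q + 7 ⇒ q = 5/8.

1/2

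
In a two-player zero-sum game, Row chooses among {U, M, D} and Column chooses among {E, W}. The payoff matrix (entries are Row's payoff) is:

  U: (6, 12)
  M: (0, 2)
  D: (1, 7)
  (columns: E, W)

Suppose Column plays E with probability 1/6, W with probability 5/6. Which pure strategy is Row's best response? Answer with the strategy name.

U

Expected payoff of U: (1/6)·6 + (5/6)·12 = 11.
Expected payoff of M: (1/6)·0 + (5/6)·2 = 5/3.
Expected payoff of D: (1/6)·1 + (5/6)·7 = 6.
The largest is 11, so Row's best response is U.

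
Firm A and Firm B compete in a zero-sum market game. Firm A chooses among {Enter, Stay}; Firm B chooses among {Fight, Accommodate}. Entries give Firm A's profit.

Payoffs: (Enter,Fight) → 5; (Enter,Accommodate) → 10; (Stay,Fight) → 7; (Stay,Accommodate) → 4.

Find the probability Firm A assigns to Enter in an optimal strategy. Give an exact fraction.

Row minima: Enter → 5, Stay → 4; maximin = 5.
Column maxima: Fight → 7, Accommodate → 10; minimax = 7.
5 ≠ 7, so there is no saddle point; optimal play is mixed.
Let Firm A play Enter with probability p. Expected payoff against Fight: 5p + 7(1−p) = −2p + 7; against Accommodate: 10p + 4(1−p) = 6p + 4.
Setting these equal: −2p + 7 = 6p + 4 ⇒ −8p = -3 ⇒ p = 3/8, and the value is (-2)·(3/8) + 7 = 25/4.
For Firm B: with q = P(Fight), equating Enter's and Stay's payoffs gives −5q + 10 = 3q + 4 ⇒ q = 3/4.

3/8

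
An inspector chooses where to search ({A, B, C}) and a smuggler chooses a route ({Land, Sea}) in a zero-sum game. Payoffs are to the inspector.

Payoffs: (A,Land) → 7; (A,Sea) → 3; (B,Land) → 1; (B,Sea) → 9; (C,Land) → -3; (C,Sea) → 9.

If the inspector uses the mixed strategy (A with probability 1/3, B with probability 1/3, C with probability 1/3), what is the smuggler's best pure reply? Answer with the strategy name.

If the smuggler plays Land, the inspector's expected payoff is (1/3)·7 + (1/3)·1 + (1/3)·(-3) = 5/3.
If the smuggler plays Sea, the inspector's expected payoff is (1/3)·3 + (1/3)·9 + (1/3)·9 = 7.
The smuggler minimizes the inspector's payoff; the smallest is 5/3, so the best response is Land.

Land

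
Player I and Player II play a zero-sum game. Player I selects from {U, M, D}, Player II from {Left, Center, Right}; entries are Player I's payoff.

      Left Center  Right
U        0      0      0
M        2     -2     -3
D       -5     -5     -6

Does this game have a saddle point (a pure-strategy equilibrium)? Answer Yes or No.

Yes

Row minima: U → 0, M → -3, D → -6; maximin = 0.
Column maxima: Left → 2, Center → 0, Right → 0; minimax = 0.
maximin = minimax = 0, so a saddle point exists.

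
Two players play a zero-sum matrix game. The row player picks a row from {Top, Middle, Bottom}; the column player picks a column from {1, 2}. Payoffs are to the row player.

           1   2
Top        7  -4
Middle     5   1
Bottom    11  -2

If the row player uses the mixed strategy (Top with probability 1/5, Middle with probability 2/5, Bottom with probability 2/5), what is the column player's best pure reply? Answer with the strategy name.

If the column player plays 1, the row player's expected payoff is (1/5)·7 + (2/5)·5 + (2/5)·11 = 39/5.
If the column player plays 2, the row player's expected payoff is (1/5)·(-4) + (2/5)·1 + (2/5)·(-2) = -6/5.
The column player minimizes the row player's payoff; the smallest is -6/5, so the best response is 2.

2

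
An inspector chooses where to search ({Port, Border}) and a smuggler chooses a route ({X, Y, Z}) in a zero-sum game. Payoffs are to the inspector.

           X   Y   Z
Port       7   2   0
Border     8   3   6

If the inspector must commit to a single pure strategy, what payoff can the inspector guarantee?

Row minima: Port → 0, Border → 3.
The best of these is 3.

3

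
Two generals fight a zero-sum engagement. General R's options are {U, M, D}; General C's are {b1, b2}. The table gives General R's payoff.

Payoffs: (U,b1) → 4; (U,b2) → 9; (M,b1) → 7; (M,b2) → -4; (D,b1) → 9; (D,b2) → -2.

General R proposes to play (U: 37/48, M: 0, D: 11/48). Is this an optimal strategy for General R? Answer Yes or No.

No

Against b1 this mix gives (37/48)·4 + (11/48)·9 = 247/48.
Against b2 this mix gives (37/48)·9 + (11/48)·(-2) = 311/48.
General C will play b1, holding General R to 247/48. Shifting weight toward the row that does better against b1 would raise this floor (the equalizing mix achieves 89/16 against both b1 and b2), so the proposed strategy is not optimal.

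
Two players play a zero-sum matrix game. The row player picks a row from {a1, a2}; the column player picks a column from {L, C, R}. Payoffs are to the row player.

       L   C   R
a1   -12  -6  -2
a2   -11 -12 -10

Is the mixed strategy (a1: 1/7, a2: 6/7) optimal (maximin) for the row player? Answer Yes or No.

Against L this mix gives (1/7)·(-12) + (6/7)·(-11) = -78/7.
Against C this mix gives (1/7)·(-6) + (6/7)·(-12) = -78/7.
Against R this mix gives (1/7)·(-2) + (6/7)·(-10) = -62/7.
All of the column player's active replies (L, C) yield -78/7, and no column does worse for the row player. The mix makes the column player indifferent and guarantees -78/7, so it is optimal.

Yes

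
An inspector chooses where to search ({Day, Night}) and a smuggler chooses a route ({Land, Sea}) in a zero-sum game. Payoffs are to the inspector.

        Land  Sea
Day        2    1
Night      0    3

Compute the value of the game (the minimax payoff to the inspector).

3/2

Row minima: Day → 1, Night → 0; maximin = 1.
Column maxima: Land → 2, Sea → 3; minimax = 2.
1 ≠ 2, so there is no saddle point; optimal play is mixed.
Let the inspector play Day with probability p. Expected payoff against Land: 2p + 0(1−p) = 2p; against Sea: 1p + 3(1−p) = −2p + 3.
Setting these equal: 2p = −2p + 3 ⇒ 4p = 3 ⇒ p = 3/4, and the value is (2)·(3/4) = 3/2.
For the smuggler: with q = P(Land), equating Day's and Night's payoffs gives q + 1 = −3q + 3 ⇒ q = 1/2.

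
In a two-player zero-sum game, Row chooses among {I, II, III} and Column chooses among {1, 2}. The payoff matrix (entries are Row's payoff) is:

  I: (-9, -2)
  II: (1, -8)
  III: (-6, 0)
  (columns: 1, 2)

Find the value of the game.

-16/5

Row minima: I → -9, II → -8, III → -6; maximin = -6.
Column maxima: 1 → 1, 2 → 0; minimax = 0.
-6 ≠ 0, so there is no saddle point; optimal play is mixed.
I is strictly dominated by III, so Row never plays it.
On the remaining 2×2 (II, III vs 1, 2):
Let Row play II with probability p. Expected payoff against 1: 1p + (-6)(1−p) = 7p − 6; against 2: (-8)p + 0(1−p) = −8p.
Setting these equal: 7p − 6 = −8p ⇒ 15p = 6 ⇒ p = 2/5, and the value is (7)·(2/5) − 6 = -16/5.
For Column: with q = P(1), equating II's and III's payoffs gives 9q − 8 = −6q ⇒ q = 8/15.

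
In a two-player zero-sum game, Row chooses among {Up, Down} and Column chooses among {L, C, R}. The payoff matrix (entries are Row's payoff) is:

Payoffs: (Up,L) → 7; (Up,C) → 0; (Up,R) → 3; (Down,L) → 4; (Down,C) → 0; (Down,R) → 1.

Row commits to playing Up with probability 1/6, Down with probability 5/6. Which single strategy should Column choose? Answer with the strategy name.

C

If Column plays L, Row's expected payoff is (1/6)·7 + (5/6)·4 = 9/2.
If Column plays C, Row's expected payoff is (1/6)·0 + (5/6)·0 = 0.
If Column plays R, Row's expected payoff is (1/6)·3 + (5/6)·1 = 4/3.
Column minimizes Row's payoff; the smallest is 0, so the best response is C.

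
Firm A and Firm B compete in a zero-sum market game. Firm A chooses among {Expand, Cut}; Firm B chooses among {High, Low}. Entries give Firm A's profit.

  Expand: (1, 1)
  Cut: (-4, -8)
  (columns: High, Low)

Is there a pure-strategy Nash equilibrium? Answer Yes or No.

Yes

Row minima: Expand → 1, Cut → -8; maximin = 1.
Column maxima: High → 1, Low → 1; minimax = 1.
maximin = minimax = 1, so a saddle point exists.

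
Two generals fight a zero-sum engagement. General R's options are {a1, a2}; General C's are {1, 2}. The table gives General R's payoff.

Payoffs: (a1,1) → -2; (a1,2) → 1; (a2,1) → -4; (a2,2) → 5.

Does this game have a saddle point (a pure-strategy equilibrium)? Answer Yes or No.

Yes

Row minima: a1 → -2, a2 → -4; maximin = -2.
Column maxima: 1 → -2, 2 → 5; minimax = -2.
maximin = minimax = -2, so a saddle point exists.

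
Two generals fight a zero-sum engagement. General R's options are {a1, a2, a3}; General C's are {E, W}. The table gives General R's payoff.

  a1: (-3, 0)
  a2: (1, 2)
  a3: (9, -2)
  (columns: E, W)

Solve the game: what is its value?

5/3

Row minima: a1 → -3, a2 → 1, a3 → -2; maximin = 1.
Column maxima: E → 9, W → 2; minimax = 2.
1 ≠ 2, so there is no saddle point; optimal play is mixed.
a1 is strictly dominated by a2, so General R never plays it.
On the remaining 2×2 (a2, a3 vs E, W):
Let General R play a2 with probability p. Expected payoff against E: 1p + 9(1−p) = −8p + 9; against W: 2p + (-2)(1−p) = 4p − 2.
Setting these equal: −8p + 9 = 4p − 2 ⇒ −12p = -11 ⇒ p = 11/12, and the value is (-8)·(11/12) + 9 = 5/3.
For General C: with q = P(E), equating a2's and a3's payoffs gives −q + 2 = 11q − 2 ⇒ q = 1/3.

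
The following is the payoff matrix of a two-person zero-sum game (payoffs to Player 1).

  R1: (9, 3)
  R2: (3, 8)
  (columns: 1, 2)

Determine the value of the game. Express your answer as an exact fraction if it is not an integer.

63/11

Row minima: R1 → 3, R2 → 3; maximin = 3.
Column maxima: 1 → 9, 2 → 8; minimax = 8.
3 ≠ 8, so there is no saddle point; optimal play is mixed.
Let Player 1 play R1 with probability p. Expected payoff against 1: 9p + 3(1−p) = 6p + 3; against 2: 3p + 8(1−p) = −5p + 8.
Setting these equal: 6p + 3 = −5p + 8 ⇒ 11p = 5 ⇒ p = 5/11, and the value is (6)·(5/11) + 3 = 63/11.
For Player 2: with q = P(1), equating R1's and R2's payoffs gives 6q + 3 = −5q + 8 ⇒ q = 5/11.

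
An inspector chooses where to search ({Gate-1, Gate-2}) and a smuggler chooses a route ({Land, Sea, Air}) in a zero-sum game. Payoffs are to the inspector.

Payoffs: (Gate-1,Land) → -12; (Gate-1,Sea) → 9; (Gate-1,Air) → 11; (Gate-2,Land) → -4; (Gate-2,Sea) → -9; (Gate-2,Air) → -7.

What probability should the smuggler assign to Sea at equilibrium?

Row minima: Gate-1 → -12, Gate-2 → -9; maximin = -9.
Column maxima: Land → -4, Sea → 9, Air → 11; minimax = -4.
-9 ≠ -4, so there is no saddle point; optimal play is mixed.
Air is strictly dominated by Sea (it gives the inspector strictly more in every row), so the smuggler never plays it.
On the remaining 2×2 (Gate-1, Gate-2 vs Land, Sea):
Let the inspector play Gate-1 with probability p. Expected payoff against Land: (-12)p + (-4)(1−p) = −8p − 4; against Sea: 9p + (-9)(1−p) = 18p − 9.
Setting these equal: −8p − 4 = 18p − 9 ⇒ −26p = -5 ⇒ p = 5/26, and the value is (-8)·(5/26) − 4 = -72/13.
For the smuggler: with q = P(Land), equating Gate-1's and Gate-2's payoffs gives −21q + 9 = 5q − 9 ⇒ q = 9/13.

4/13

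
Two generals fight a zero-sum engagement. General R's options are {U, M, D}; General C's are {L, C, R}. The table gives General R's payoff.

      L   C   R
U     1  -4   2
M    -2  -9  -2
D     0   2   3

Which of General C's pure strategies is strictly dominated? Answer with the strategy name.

R

C holds General R's payoff strictly below R in every row: -4 < 2, -9 < -2, 2 < 3.
So R is strictly dominated for General C.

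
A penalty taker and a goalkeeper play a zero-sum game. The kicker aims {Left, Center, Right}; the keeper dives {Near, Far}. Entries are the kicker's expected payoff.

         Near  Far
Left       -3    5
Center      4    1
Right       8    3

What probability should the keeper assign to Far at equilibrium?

Row minima: Left → -3, Center → 1, Right → 3; maximin = 3.
Column maxima: Near → 8, Far → 5; minimax = 5.
3 ≠ 5, so there is no saddle point; optimal play is mixed.
Center is strictly dominated by Right, so the kicker never plays it.
On the remaining 2×2 (Left, Right vs Near, Far):
Let the kicker play Left with probability p. Expected payoff against Near: (-3)p + 8(1−p) = −11p + 8; against Far: 5p + 3(1−p) = 2p + 3.
Setting these equal: −11p + 8 = 2p + 3 ⇒ −13p = -5 ⇒ p = 5/13, and the value is (-11)·(5/13) + 8 = 49/13.
For the keeper: with q = P(Near), equating Left's and Right's payoffs gives −8q + 5 = 5q + 3 ⇒ q = 2/13.

11/13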